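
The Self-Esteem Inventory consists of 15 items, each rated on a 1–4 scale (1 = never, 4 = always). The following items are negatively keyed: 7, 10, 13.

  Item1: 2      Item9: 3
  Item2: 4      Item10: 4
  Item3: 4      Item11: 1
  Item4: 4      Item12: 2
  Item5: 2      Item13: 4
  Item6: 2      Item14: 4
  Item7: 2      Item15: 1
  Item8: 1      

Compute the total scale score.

Reversing items 7, 10, & 13 with 5 − raw:
Total = 2 + 4 + 4 + 4 + 2 + 2 + (5−2) + 1 + 3 + (5−4) + 1 + 2 + (5−4) + 4 + 1
      = 2 + 4 + 4 + 4 + 2 + 2 + 3 + 1 + 3 + 1 + 1 + 2 + 1 + 4 + 1 = 35

35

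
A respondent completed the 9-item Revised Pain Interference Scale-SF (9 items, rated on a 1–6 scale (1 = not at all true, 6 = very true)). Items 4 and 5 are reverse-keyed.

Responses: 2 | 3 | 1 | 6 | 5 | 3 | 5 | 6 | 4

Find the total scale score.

27

Reverse-coded items (reversed = (1+6) − raw = 7 − raw):
  item 4: 7 − 6 = 1
  item 5: 7 − 5 = 2
Scored items: 2, 3, 1, 1, 2, 3, 5, 6, 4
Total = 2 + 3 + 1 + 1 + 2 + 3 + 5 + 6 + 4 = 27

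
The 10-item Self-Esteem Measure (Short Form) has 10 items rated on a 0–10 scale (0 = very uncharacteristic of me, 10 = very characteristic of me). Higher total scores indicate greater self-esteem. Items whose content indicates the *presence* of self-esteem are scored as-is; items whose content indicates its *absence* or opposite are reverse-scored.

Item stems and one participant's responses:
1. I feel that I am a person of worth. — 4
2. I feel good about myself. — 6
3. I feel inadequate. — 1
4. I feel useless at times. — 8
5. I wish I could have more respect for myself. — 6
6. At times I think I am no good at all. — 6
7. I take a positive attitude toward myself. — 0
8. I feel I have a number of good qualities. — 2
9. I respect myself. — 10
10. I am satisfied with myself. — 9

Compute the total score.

Items 3, 4, 5, 6 describe the absence/opposite of self-esteem → reverse-score.
reversed = (0+10) − raw = 10 − raw.
  item 1: 4
  item 2: 6
  item 3: 10 − 1 = 9
  item 4: 10 − 8 = 2
  item 5: 10 − 6 = 4
  item 6: 10 − 6 = 4
  item 7: 0
  item 8: 2
  item 9: 10
  item 10: 9
Total = 4 + 6 + 9 + 2 + 4 + 4 + 0 + 2 + 10 + 9 = 50

50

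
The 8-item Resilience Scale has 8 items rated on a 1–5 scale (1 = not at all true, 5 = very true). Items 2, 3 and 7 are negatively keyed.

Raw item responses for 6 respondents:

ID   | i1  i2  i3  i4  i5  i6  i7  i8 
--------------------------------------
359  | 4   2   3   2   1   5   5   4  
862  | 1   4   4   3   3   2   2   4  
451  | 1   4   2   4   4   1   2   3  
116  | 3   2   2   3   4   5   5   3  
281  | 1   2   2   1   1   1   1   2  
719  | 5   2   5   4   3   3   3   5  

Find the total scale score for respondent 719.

28

Respondent 719 raw: 5, 2, 5, 4, 3, 3, 3, 5.
Reverse-coded (reversed = (1+5) − raw = 6 − raw):
  item 1: 5
  item 2: 6 − 2 = 4
  item 3: 6 − 5 = 1
  item 4: 4
  item 5: 3
  item 6: 3
  item 7: 6 − 3 = 3
  item 8: 5
Sum = 5 + 4 + 1 + 4 + 3 + 3 + 3 + 5 = 28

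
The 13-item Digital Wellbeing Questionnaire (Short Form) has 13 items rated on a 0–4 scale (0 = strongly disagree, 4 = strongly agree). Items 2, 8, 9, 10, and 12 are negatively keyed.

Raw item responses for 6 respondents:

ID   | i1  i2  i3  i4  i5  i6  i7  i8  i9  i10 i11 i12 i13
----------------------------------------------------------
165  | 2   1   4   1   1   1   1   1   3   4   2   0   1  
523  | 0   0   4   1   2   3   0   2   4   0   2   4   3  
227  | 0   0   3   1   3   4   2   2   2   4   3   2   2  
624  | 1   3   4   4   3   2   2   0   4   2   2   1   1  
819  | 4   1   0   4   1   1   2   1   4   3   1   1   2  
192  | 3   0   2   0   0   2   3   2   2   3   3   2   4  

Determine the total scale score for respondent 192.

28

Respondent 192 raw: 3, 0, 2, 0, 0, 2, 3, 2, 2, 3, 3, 2, 4.
Reverse-coded (reverse-coded value = 4 − response):
  item 1: 3
  item 2: 4 − 0 = 4
  item 3: 2
  item 4: 0
  item 5: 0
  item 6: 2
  item 7: 3
  item 8: 4 − 2 = 2
  item 9: 4 − 2 = 2
  item 10: 4 − 3 = 1
  item 11: 3
  item 12: 4 − 2 = 2
  item 13: 4
Sum = 3 + 4 + 2 + 0 + 0 + 2 + 3 + 2 + 2 + 1 + 3 + 2 + 4 = 28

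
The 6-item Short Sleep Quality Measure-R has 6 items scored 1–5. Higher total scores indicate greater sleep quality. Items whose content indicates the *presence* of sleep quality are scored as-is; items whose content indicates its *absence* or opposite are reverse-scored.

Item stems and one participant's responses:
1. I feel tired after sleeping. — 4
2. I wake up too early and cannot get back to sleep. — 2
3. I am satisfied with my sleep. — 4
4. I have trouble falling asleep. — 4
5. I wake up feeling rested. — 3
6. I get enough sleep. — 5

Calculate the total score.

Items 1, 2, 4 describe the absence/opposite of sleep quality → reverse-score.
on a 1–5 scale, reversed = 6 − raw.
  item 1: 6 − 4 = 2
  item 2: 6 − 2 = 4
  item 3: 4
  item 4: 6 − 4 = 2
  item 5: 3
  item 6: 5
Total = 2 + 4 + 4 + 2 + 3 + 5 = 20

20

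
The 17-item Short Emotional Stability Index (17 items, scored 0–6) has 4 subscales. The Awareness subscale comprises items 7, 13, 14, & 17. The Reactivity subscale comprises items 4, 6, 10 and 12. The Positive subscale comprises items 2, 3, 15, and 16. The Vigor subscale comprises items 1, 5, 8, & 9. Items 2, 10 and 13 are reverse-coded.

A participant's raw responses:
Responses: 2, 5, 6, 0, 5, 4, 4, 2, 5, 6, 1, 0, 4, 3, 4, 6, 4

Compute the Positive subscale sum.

17

Positive items: 2, 3, 15, 16.
Of these, item 2 is reverse-coded; reverse-coded value = 6 − response.
  item 2: 6 − 5 = 1
  item 3: 6
  item 15: 4
  item 16: 6
Sum = 1 + 6 + 4 + 6 = 17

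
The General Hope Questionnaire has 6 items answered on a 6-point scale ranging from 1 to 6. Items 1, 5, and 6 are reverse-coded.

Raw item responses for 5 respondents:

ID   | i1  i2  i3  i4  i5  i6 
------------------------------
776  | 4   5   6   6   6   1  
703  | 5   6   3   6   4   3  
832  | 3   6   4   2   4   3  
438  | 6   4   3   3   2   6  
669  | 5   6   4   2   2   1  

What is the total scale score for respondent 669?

Respondent 669 raw: 5, 6, 4, 2, 2, 1.
Reverse-coded (reversed = (1+6) − raw = 7 − raw):
  item 1: 7 − 5 = 2
  item 2: 6
  item 3: 4
  item 4: 2
  item 5: 7 − 2 = 5
  item 6: 7 − 1 = 6
Sum = 2 + 6 + 4 + 2 + 5 + 6 = 25

25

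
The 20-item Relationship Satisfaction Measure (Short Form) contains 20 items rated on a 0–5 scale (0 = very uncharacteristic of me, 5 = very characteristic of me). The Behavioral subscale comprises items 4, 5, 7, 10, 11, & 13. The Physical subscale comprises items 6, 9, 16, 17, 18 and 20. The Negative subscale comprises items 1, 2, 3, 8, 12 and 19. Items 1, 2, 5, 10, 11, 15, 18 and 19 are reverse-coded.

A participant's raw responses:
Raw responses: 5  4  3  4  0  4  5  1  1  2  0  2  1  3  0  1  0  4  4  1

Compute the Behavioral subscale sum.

23

Behavioral items: 4, 5, 7, 10, 11, 13.
Of these, items 5, 10 and 11 are reverse-coded; reversed = (0+5) − raw = 5 − raw.
  item 4: 4
  item 5: 5 − 0 = 5
  item 7: 5
  item 10: 5 − 2 = 3
  item 11: 5 − 0 = 5
  item 13: 1
Sum = 4 + 5 + 5 + 3 + 5 + 1 = 23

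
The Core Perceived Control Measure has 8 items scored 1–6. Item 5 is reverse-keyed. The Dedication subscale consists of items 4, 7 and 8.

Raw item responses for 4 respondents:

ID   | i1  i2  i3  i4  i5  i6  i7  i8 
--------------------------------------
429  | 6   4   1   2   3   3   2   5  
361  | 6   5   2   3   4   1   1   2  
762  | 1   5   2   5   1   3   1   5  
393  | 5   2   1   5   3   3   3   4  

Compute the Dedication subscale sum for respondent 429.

9

Respondent 429 raw: 6, 4, 1, 2, 3, 3, 2, 5.
Dedication items: 4, 7, 8.
Reverse-coded (reversed = (1+6) − raw = 7 − raw):
  item 4: 2
  item 7: 2
  item 8: 5
Sum = 2 + 2 + 5 = 9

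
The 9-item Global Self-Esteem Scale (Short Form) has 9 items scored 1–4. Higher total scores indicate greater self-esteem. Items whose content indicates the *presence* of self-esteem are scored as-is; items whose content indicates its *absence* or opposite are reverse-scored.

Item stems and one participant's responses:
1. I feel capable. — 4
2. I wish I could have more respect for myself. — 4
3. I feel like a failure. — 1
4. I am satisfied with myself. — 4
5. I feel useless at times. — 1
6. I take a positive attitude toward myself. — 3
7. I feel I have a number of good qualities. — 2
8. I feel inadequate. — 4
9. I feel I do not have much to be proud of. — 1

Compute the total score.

Items 2, 3, 5, 8, 9 describe the absence/opposite of self-esteem → reverse-score.
on a 1–4 scale, reversed = 5 − raw.
  item 1: 4
  item 2: 5 − 4 = 1
  item 3: 5 − 1 = 4
  item 4: 4
  item 5: 5 − 1 = 4
  item 6: 3
  item 7: 2
  item 8: 5 − 4 = 1
  item 9: 5 − 1 = 4
Total = 4 + 1 + 4 + 4 + 4 + 3 + 2 + 1 + 4 = 27

27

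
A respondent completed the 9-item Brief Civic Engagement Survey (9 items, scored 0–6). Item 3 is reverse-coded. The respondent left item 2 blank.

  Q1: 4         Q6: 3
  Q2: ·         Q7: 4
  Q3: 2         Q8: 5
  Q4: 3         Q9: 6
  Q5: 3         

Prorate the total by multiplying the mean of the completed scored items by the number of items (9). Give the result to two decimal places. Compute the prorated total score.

36.00

Reverse-coded (reversed = (0+6) − raw = 6 − raw):
  item 3: 6 − 2 = 4
Completed scored items (8 of 9): 4, 4, 3, 3, 3, 4, 5, 6; sum = 32.
Person mean = 32 / 8 ≈ 4.0000
Prorated total = (32 / 8) × 9 = 36.00 (to 2 dp)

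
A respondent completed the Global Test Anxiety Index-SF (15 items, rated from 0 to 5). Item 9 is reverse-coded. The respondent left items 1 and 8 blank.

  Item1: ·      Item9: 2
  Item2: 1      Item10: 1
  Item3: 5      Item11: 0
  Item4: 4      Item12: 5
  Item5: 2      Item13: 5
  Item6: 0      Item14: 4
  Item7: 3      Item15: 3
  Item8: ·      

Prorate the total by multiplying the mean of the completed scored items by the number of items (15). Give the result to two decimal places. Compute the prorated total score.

Reverse-coded (reversed = (0+5) − raw = 5 − raw):
  item 9: 5 − 2 = 3
Completed scored items (13 of 15): 1, 5, 4, 2, 0, 3, 3, 1, 0, 5, 5, 4, 3; sum = 36.
Person mean = 36 / 13 ≈ 2.7692
Prorated total = (36 / 13) × 15 = 41.54 (to 2 dp)

41.54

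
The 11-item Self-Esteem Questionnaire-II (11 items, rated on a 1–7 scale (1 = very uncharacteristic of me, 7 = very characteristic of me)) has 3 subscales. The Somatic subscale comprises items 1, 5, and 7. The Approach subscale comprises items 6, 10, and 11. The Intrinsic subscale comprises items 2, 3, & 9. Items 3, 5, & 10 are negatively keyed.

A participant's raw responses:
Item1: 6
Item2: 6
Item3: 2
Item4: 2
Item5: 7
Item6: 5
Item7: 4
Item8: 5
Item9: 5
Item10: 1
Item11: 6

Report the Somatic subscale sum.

11

Somatic items: 1, 5, 7.
Of these, item 5 is negatively keyed; on a 1–7 scale, reversed = 8 − raw.
  item 1: 6
  item 5: 8 − 7 = 1
  item 7: 4
Sum = 6 + 1 + 4 = 11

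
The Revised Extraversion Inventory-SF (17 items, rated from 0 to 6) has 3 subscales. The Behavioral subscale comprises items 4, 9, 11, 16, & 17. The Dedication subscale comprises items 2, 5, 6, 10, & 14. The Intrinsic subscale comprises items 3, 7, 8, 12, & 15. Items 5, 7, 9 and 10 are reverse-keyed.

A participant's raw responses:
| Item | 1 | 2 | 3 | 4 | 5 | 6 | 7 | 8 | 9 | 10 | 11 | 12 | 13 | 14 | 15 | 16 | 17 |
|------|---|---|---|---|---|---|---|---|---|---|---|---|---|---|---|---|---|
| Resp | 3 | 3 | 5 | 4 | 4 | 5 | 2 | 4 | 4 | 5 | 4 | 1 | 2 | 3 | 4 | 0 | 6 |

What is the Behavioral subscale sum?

Behavioral items: 4, 9, 11, 16, 17.
Of these, item 9 is reverse-keyed; reverse-coded value = 6 − response.
  item 4: 4
  item 9: 6 − 4 = 2
  item 11: 4
  item 16: 0
  item 17: 6
Sum = 4 + 2 + 4 + 0 + 6 = 16

16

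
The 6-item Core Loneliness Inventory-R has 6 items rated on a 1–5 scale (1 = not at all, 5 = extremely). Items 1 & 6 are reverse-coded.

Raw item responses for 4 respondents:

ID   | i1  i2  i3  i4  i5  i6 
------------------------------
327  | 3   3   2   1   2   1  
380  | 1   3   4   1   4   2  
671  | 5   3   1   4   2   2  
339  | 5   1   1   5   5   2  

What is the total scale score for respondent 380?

21

Respondent 380 raw: 1, 3, 4, 1, 4, 2.
Reverse-coded (on a 1–5 scale, reversed = 6 − raw):
  item 1: 6 − 1 = 5
  item 2: 3
  item 3: 4
  item 4: 1
  item 5: 4
  item 6: 6 − 2 = 4
Sum = 5 + 3 + 4 + 1 + 4 + 4 = 21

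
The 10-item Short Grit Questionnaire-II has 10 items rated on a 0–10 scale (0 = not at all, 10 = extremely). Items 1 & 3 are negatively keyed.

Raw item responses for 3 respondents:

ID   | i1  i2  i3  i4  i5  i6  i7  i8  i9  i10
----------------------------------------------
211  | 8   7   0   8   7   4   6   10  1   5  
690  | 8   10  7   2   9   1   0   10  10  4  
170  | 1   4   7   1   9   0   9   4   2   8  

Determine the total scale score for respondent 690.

Respondent 690 raw: 8, 10, 7, 2, 9, 1, 0, 10, 10, 4.
Reverse-coded (reverse-coded value = 10 − response):
  item 1: 10 − 8 = 2
  item 2: 10
  item 3: 10 − 7 = 3
  item 4: 2
  item 5: 9
  item 6: 1
  item 7: 0
  item 8: 10
  item 9: 10
  item 10: 4
Sum = 2 + 10 + 3 + 2 + 9 + 1 + 0 + 10 + 10 + 4 = 51

51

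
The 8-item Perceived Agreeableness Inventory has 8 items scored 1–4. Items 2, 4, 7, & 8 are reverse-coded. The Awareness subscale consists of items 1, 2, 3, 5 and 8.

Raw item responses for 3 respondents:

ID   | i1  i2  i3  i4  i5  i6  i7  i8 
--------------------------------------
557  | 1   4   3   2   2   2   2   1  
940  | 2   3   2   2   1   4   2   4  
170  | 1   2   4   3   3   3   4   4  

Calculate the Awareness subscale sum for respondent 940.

8

Respondent 940 raw: 2, 3, 2, 2, 1, 4, 2, 4.
Awareness items: 1, 2, 3, 5, 8.
Reverse-coded (reverse-coded value = 5 − response):
  item 1: 2
  item 2: 5 − 3 = 2
  item 3: 2
  item 5: 1
  item 8: 5 − 4 = 1
Sum = 2 + 2 + 2 + 1 + 1 = 8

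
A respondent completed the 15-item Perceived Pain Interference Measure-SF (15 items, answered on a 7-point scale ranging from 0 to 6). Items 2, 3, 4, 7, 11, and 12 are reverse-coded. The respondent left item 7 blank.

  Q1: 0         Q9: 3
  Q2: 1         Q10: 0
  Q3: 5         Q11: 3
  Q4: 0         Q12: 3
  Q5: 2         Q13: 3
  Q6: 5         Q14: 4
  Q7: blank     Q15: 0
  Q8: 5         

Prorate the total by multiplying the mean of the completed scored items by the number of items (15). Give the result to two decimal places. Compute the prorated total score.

42.86

Reverse-coded (on a 0–6 scale, reversed = 6 − raw):
  item 2: 6 − 1 = 5
  item 3: 6 − 5 = 1
  item 4: 6 − 0 = 6
  item 11: 6 − 3 = 3
  item 12: 6 − 3 = 3
Completed scored items (14 of 15): 0, 5, 1, 6, 2, 5, 5, 3, 0, 3, 3, 3, 4, 0; sum = 40.
Person mean = 40 / 14 ≈ 2.8571
Prorated total = (40 / 14) × 15 = 42.86 (to 2 dp)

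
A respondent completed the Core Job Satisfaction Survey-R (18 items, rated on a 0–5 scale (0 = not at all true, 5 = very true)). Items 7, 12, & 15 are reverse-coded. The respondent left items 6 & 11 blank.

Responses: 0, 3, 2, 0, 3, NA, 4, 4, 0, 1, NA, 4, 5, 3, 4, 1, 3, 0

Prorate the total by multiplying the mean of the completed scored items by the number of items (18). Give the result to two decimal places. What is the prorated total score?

31.50

Reverse-coded (reverse-coded value = 5 − response):
  item 7: 5 − 4 = 1
  item 12: 5 − 4 = 1
  item 15: 5 − 4 = 1
Completed scored items (16 of 18): 0, 3, 2, 0, 3, 1, 4, 0, 1, 1, 5, 3, 1, 1, 3, 0; sum = 28.
Person mean = 28 / 16 ≈ 1.7500
Prorated total = (28 / 16) × 18 = 31.50 (to 2 dp)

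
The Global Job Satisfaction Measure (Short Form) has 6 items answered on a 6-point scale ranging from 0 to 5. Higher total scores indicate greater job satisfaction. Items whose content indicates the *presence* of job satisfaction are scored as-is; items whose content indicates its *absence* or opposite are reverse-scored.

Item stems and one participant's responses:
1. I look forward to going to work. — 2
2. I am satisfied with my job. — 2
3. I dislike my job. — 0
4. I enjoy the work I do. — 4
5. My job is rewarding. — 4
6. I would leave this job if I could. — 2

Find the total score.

Items 3, 6 describe the absence/opposite of job satisfaction → reverse-score.
reversed = (0+5) − raw = 5 − raw.
  item 1: 2
  item 2: 2
  item 3: 5 − 0 = 5
  item 4: 4
  item 5: 4
  item 6: 5 − 2 = 3
Total = 2 + 2 + 5 + 4 + 4 + 3 = 20

20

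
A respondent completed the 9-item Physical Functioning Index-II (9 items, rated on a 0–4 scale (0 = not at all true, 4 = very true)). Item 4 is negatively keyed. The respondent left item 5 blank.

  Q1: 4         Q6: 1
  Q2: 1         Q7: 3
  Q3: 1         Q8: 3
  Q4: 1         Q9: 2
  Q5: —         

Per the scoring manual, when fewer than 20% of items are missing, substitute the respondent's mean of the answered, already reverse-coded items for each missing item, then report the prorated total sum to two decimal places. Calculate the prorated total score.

Reverse-coded (reverse-coded value = 4 − response):
  item 4: 4 − 1 = 3
Completed scored items (8 of 9): 4, 1, 1, 3, 1, 3, 3, 2; sum = 18.
Person mean = 18 / 8 ≈ 2.2500
Prorated total = (18 / 8) × 9 = 20.25 (to 2 dp)

20.25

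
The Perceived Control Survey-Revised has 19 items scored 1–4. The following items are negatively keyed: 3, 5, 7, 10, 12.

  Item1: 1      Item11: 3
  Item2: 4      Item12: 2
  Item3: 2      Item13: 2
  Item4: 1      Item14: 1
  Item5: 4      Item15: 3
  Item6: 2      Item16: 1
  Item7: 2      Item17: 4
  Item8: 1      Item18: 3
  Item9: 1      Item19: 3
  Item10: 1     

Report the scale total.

44

Reversing items 3, 5, 7, 10 and 12 with 5 − raw:
Total = 1 + 4 + (5−2) + 1 + (5−4) + 2 + (5−2) + 1 + 1 + (5−1) + 3 + (5−2) + 2 + 1 + 3 + 1 + 4 + 3 + 3
      = 1 + 4 + 3 + 1 + 1 + 2 + 3 + 1 + 1 + 4 + 3 + 3 + 2 + 1 + 3 + 1 + 4 + 3 + 3 = 44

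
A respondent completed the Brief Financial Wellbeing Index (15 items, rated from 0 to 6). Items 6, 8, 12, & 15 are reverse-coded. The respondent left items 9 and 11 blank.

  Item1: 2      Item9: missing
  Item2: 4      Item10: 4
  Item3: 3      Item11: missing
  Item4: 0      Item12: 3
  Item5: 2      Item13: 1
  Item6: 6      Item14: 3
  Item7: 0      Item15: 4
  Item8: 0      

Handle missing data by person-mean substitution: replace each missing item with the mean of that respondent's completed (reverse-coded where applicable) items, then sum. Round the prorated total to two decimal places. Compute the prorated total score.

34.62

Reverse-coded (reverse-coded value = 6 − response):
  item 6: 6 − 6 = 0
  item 8: 6 − 0 = 6
  item 12: 6 − 3 = 3
  item 15: 6 − 4 = 2
Completed scored items (13 of 15): 2, 4, 3, 0, 2, 0, 0, 6, 4, 3, 1, 3, 2; sum = 30.
Person mean = 30 / 13 ≈ 2.3077
Prorated total = (30 / 13) × 15 = 34.62 (to 2 dp)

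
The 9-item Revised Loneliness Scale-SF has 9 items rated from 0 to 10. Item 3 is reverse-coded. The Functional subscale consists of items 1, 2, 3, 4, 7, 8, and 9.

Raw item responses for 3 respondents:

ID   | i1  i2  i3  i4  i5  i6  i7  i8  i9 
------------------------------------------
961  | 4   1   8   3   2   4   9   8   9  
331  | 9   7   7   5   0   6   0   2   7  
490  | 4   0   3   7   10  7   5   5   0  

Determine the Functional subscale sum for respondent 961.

36

Respondent 961 raw: 4, 1, 8, 3, 2, 4, 9, 8, 9.
Functional items: 1, 2, 3, 4, 7, 8, 9.
Reverse-coded (on a 0–10 scale, reversed = 10 − raw):
  item 1: 4
  item 2: 1
  item 3: 10 − 8 = 2
  item 4: 3
  item 7: 9
  item 8: 8
  item 9: 9
Sum = 4 + 1 + 2 + 3 + 9 + 8 + 9 = 36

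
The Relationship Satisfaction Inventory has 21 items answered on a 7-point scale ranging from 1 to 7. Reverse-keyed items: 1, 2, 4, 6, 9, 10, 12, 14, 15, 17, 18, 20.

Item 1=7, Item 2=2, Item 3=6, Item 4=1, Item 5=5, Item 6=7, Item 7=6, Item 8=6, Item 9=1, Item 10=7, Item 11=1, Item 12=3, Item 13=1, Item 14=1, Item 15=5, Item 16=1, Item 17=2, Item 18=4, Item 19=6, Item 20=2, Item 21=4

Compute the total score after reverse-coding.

90

Raw sum = 78. Reverse-keyed items: 1, 2, 4, 6, 9, 10, 12, 14, 15, 17, 18, 20; their raw sum = 42.
Each reversal replaces raw with 8 − raw, changing the total by 8 − 2·raw per item.
Total = 78 + 12·8 − 2·42 = 78 + 96 − 84 = 90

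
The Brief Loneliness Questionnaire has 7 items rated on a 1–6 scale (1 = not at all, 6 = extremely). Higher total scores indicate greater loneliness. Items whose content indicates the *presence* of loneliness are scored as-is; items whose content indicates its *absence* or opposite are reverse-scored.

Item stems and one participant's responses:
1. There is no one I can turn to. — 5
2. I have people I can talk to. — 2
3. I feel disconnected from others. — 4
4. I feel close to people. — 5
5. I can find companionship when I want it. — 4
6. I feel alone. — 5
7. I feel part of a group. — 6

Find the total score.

Items 2, 4, 5, 7 describe the absence/opposite of loneliness → reverse-score.
on a 1–6 scale, reversed = 7 − raw.
  item 1: 5
  item 2: 7 − 2 = 5
  item 3: 4
  item 4: 7 − 5 = 2
  item 5: 7 − 4 = 3
  item 6: 5
  item 7: 7 − 6 = 1
Total = 5 + 5 + 4 + 2 + 3 + 5 + 1 = 25

25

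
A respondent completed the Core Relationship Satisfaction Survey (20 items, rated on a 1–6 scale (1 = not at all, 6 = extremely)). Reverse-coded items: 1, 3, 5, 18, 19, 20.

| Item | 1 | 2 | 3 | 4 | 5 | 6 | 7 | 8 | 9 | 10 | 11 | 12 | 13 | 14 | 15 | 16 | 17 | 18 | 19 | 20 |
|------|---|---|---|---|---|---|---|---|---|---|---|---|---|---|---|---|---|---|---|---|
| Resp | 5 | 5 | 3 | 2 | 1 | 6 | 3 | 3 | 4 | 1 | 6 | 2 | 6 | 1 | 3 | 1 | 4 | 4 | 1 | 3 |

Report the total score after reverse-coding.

72

Apply reverse scoring (on a 1–6 scale, reversed = 7 − raw):
  item 1: 7 − 5 = 2
  item 3: 7 − 3 = 4
  item 5: 7 − 1 = 6
  item 18: 7 − 4 = 3
  item 19: 7 − 1 = 6
  item 20: 7 − 3 = 4
After reverse-coding: 2, 5, 4, 2, 6, 6, 3, 3, 4, 1, 6, 2, 6, 1, 3, 1, 4, 3, 6, 4
Total = 2 + 5 + 4 + 2 + 6 + 6 + 3 + 3 + 4 + 1 + 6 + 2 + 6 + 1 + 3 + 1 + 4 + 3 + 6 + 4 = 72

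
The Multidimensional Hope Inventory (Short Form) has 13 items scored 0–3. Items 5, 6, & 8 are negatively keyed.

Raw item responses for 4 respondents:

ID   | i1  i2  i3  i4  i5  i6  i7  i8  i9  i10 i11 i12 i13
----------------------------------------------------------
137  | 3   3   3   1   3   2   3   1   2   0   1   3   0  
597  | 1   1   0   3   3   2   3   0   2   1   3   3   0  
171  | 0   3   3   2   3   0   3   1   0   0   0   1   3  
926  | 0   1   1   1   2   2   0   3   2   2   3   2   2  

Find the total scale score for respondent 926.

Respondent 926 raw: 0, 1, 1, 1, 2, 2, 0, 3, 2, 2, 3, 2, 2.
Reverse-coded (reversed = (0+3) − raw = 3 − raw):
  item 1: 0
  item 2: 1
  item 3: 1
  item 4: 1
  item 5: 3 − 2 = 1
  item 6: 3 − 2 = 1
  item 7: 0
  item 8: 3 − 3 = 0
  item 9: 2
  item 10: 2
  item 11: 3
  item 12: 2
  item 13: 2
Sum = 0 + 1 + 1 + 1 + 1 + 1 + 0 + 0 + 2 + 2 + 3 + 2 + 2 = 16

16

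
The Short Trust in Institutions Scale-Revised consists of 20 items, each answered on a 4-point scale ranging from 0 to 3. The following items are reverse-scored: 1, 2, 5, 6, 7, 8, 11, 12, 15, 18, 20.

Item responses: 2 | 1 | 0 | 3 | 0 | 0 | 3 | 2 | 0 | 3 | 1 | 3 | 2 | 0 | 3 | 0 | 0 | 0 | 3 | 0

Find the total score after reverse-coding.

29

Apply reverse scoring (reversed = (0+3) − raw = 3 − raw):
  item 1: 3 − 2 = 1
  item 2: 3 − 1 = 2
  item 5: 3 − 0 = 3
  item 6: 3 − 0 = 3
  item 7: 3 − 3 = 0
  item 8: 3 − 2 = 1
  item 11: 3 − 1 = 2
  item 12: 3 − 3 = 0
  item 15: 3 − 3 = 0
  item 18: 3 − 0 = 3
  item 20: 3 − 0 = 3
After reverse-coding: 1, 2, 0, 3, 3, 3, 0, 1, 0, 3, 2, 0, 2, 0, 0, 0, 0, 3, 3, 3
Total = 1 + 2 + 0 + 3 + 3 + 3 + 0 + 1 + 0 + 3 + 2 + 0 + 2 + 0 + 0 + 0 + 0 + 3 + 3 + 3 = 29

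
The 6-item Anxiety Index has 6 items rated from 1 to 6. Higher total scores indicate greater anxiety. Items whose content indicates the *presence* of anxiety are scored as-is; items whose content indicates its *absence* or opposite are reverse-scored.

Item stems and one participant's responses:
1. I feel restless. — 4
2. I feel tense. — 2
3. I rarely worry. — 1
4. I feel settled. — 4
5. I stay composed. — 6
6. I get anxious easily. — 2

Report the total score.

18

Items 3, 4, 5 describe the absence/opposite of anxiety → reverse-score.
reverse-coded value = 7 − response.
  item 1: 4
  item 2: 2
  item 3: 7 − 1 = 6
  item 4: 7 − 4 = 3
  item 5: 7 − 6 = 1
  item 6: 2
Total = 4 + 2 + 6 + 3 + 1 + 2 = 18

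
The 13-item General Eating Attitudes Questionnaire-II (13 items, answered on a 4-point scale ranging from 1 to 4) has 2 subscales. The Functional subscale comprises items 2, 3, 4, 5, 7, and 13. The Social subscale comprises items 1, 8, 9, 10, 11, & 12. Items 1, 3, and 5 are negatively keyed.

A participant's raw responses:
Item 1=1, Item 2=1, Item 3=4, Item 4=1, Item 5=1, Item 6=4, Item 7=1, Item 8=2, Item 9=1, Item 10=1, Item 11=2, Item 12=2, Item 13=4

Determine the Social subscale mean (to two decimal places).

2.00

Social items: 1, 8, 9, 10, 11, 12.
Of these, item 1 is negatively keyed; reverse-coded value = 5 − response.
  item 1: 5 − 1 = 4
  item 8: 2
  item 9: 1
  item 10: 1
  item 11: 2
  item 12: 2
Sum = 4 + 2 + 1 + 1 + 2 + 2 = 12
Mean = 12 / 6 = 2.00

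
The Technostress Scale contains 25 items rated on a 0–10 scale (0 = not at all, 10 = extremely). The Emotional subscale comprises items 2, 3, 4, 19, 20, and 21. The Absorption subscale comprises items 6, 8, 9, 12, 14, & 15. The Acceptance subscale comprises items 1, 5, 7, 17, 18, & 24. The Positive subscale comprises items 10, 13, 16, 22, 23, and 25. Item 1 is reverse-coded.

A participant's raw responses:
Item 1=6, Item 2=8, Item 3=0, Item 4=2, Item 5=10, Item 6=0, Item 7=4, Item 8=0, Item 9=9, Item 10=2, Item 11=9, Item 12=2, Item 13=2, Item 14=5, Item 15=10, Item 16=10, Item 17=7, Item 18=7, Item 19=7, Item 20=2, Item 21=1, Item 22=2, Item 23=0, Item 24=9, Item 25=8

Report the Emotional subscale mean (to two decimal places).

Emotional items: 2, 3, 4, 19, 20, 21.
  item 2: 8
  item 3: 0
  item 4: 2
  item 19: 7
  item 20: 2
  item 21: 1
Sum = 8 + 0 + 2 + 7 + 2 + 1 = 20
Mean = 20 / 6 = 3.33

3.33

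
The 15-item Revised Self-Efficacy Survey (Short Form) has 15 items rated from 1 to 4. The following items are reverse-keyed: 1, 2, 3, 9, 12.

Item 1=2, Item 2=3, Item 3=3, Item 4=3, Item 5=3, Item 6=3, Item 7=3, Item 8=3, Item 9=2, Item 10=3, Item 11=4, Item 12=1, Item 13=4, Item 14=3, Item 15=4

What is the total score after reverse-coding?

Raw sum = 44. Reverse-keyed items: 1, 2, 3, 9, 12; their raw sum = 11.
Each reversal replaces raw with 5 − raw, changing the total by 5 − 2·raw per item.
Total = 44 + 5·5 − 2·11 = 44 + 25 − 22 = 47

47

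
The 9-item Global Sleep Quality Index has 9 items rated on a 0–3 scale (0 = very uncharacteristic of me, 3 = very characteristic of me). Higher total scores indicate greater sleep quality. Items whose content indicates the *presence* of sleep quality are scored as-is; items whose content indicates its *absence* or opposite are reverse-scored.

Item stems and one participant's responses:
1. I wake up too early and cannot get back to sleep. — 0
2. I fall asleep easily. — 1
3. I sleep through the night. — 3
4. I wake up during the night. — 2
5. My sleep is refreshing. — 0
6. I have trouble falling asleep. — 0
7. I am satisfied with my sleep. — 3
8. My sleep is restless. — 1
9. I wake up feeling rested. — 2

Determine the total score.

18

Items 1, 4, 6, 8 describe the absence/opposite of sleep quality → reverse-score.
on a 0–3 scale, reversed = 3 − raw.
  item 1: 3 − 0 = 3
  item 2: 1
  item 3: 3
  item 4: 3 − 2 = 1
  item 5: 0
  item 6: 3 − 0 = 3
  item 7: 3
  item 8: 3 − 1 = 2
  item 9: 2
Total = 3 + 1 + 3 + 1 + 0 + 3 + 3 + 2 + 2 = 18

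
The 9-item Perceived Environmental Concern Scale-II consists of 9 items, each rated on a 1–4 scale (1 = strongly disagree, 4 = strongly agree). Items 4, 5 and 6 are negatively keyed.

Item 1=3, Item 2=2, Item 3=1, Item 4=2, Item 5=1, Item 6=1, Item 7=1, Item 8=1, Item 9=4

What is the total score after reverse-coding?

Reverse-coded items (on a 1–4 scale, reversed = 5 − raw):
  item 4: 5 − 2 = 3
  item 5: 5 − 1 = 4
  item 6: 5 − 1 = 4
Scored items: 3, 2, 1, 3, 4, 4, 1, 1, 4
Total = 3 + 2 + 1 + 3 + 4 + 4 + 1 + 1 + 4 = 23

23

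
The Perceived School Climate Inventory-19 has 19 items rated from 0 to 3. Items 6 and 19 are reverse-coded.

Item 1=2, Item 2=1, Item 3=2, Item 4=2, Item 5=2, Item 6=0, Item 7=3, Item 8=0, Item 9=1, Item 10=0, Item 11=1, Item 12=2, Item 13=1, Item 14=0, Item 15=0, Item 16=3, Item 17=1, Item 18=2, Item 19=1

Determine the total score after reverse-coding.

28

Reverse-coded items use 3 − raw:
  item 6: 3 − 0 = 3
  item 19: 3 − 1 = 2
Scored items: 2, 1, 2, 2, 2, 3, 3, 0, 1, 0, 1, 2, 1, 0, 0, 3, 1, 2, 2
Total = 2 + 1 + 2 + 2 + 2 + 3 + 3 + 0 + 1 + 0 + 1 + 2 + 1 + 0 + 0 + 3 + 1 + 2 + 2 = 28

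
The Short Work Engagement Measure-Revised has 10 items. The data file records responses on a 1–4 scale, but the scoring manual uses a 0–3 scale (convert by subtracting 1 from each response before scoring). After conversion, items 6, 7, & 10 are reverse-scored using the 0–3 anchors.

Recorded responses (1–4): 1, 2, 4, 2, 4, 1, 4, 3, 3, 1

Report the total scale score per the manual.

Convert to 0–3: 0, 1, 3, 1, 3, 0, 3, 2, 2, 0
Reverse-coded (reverse-coded value = 3 − response):
  item 6: 3 − 0 = 3
  item 7: 3 − 3 = 0
  item 10: 3 − 0 = 3
Scored: 0, 1, 3, 1, 3, 3, 0, 2, 2, 3
Total = 18

18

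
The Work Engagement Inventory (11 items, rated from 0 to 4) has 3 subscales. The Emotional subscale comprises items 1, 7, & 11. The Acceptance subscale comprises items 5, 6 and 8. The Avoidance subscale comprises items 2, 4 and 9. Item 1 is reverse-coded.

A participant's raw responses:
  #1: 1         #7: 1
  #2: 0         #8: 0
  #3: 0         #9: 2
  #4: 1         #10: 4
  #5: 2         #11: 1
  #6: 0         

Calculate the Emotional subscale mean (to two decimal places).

1.67

Emotional items: 1, 7, 11.
Of these, item 1 is reverse-coded; reverse-coded value = 4 − response.
  item 1: 4 − 1 = 3
  item 7: 1
  item 11: 1
Sum = 3 + 1 + 1 = 5
Mean = 5 / 3 = 1.67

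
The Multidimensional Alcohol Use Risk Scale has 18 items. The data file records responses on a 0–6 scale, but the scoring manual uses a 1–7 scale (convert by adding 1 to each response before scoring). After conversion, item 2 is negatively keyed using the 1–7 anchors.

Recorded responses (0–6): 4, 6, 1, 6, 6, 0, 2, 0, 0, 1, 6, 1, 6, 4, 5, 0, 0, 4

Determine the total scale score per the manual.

64

Convert to 1–7: 5, 7, 2, 7, 7, 1, 3, 1, 1, 2, 7, 2, 7, 5, 6, 1, 1, 5
Reverse-coded (reversed = (1+7) − raw = 8 − raw):
  item 2: 8 − 7 = 1
Scored: 5, 1, 2, 7, 7, 1, 3, 1, 1, 2, 7, 2, 7, 5, 6, 1, 1, 5
Total = 64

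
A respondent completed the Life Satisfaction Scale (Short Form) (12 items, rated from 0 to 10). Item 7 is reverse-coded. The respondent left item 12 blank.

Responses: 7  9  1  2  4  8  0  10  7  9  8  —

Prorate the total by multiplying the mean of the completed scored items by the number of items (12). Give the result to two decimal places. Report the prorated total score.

Reverse-coded (on a 0–10 scale, reversed = 10 − raw):
  item 7: 10 − 0 = 10
Completed scored items (11 of 12): 7, 9, 1, 2, 4, 8, 10, 10, 7, 9, 8; sum = 75.
Person mean = 75 / 11 ≈ 6.8182
Prorated total = (75 / 11) × 12 = 81.82 (to 2 dp)

81.82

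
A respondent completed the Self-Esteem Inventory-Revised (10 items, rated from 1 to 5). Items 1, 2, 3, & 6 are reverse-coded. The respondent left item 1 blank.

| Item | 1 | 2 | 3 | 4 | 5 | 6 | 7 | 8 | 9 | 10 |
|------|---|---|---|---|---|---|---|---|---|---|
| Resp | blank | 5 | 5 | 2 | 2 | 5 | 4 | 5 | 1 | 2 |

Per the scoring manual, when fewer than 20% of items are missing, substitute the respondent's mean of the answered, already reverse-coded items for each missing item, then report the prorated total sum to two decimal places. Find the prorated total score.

21.11

Reverse-coded (reverse-coded value = 6 − response):
  item 2: 6 − 5 = 1
  item 3: 6 − 5 = 1
  item 6: 6 − 5 = 1
Completed scored items (9 of 10): 1, 1, 2, 2, 1, 4, 5, 1, 2; sum = 19.
Person mean = 19 / 9 ≈ 2.1111
Prorated total = (19 / 9) × 10 = 21.11 (to 2 dp)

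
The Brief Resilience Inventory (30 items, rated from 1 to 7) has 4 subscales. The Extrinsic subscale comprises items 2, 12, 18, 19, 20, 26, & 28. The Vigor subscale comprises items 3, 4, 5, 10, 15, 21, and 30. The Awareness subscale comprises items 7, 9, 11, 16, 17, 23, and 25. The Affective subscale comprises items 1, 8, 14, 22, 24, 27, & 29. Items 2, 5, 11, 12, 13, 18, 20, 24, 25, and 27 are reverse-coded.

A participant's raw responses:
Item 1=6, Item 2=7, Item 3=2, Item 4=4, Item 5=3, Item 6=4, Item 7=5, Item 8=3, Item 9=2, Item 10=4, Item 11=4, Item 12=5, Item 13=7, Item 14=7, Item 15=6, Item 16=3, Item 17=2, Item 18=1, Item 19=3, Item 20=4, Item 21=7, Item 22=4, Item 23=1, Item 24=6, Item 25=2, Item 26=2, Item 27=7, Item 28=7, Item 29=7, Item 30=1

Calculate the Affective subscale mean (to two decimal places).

4.29

Affective items: 1, 8, 14, 22, 24, 27, 29.
Of these, items 24 and 27 are reverse-coded; on a 1–7 scale, reversed = 8 − raw.
  item 1: 6
  item 8: 3
  item 14: 7
  item 22: 4
  item 24: 8 − 6 = 2
  item 27: 8 − 7 = 1
  item 29: 7
Sum = 6 + 3 + 7 + 4 + 2 + 1 + 7 = 30
Mean = 30 / 7 = 4.29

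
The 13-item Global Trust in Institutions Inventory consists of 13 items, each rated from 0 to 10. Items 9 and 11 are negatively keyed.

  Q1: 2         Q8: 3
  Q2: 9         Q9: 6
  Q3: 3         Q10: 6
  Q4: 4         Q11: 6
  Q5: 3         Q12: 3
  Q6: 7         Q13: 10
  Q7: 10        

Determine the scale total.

Reverse-coded items (on a 0–10 scale, reversed = 10 − raw):
  item 9: 10 − 6 = 4
  item 11: 10 − 6 = 4
Scored items: 2, 9, 3, 4, 3, 7, 10, 3, 4, 6, 4, 3, 10
Total = 2 + 9 + 3 + 4 + 3 + 7 + 10 + 3 + 4 + 6 + 4 + 3 + 10 = 68

68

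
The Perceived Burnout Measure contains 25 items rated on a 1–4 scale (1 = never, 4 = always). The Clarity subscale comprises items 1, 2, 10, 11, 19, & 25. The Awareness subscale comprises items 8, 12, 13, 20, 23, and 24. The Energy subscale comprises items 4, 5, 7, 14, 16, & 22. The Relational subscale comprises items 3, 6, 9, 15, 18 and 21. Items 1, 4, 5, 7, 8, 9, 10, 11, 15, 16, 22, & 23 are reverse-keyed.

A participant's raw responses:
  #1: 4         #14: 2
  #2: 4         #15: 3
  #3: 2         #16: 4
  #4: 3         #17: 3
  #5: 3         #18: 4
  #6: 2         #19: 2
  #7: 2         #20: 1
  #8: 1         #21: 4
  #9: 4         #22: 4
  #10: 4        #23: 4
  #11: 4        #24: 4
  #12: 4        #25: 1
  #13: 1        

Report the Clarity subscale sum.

Clarity items: 1, 2, 10, 11, 19, 25.
Of these, items 1, 10, & 11 are reverse-keyed; on a 1–4 scale, reversed = 5 − raw.
  item 1: 5 − 4 = 1
  item 2: 4
  item 10: 5 − 4 = 1
  item 11: 5 − 4 = 1
  item 19: 2
  item 25: 1
Sum = 1 + 4 + 1 + 1 + 2 + 1 = 10

10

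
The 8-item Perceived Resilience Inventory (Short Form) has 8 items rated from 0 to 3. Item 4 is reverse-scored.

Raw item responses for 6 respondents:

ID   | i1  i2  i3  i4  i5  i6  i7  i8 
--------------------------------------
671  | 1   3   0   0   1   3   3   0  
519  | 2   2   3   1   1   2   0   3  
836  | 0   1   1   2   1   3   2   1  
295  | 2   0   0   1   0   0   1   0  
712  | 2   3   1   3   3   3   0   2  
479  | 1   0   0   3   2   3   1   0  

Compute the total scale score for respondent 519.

15

Respondent 519 raw: 2, 2, 3, 1, 1, 2, 0, 3.
Reverse-coded (reversed = (0+3) − raw = 3 − raw):
  item 1: 2
  item 2: 2
  item 3: 3
  item 4: 3 − 1 = 2
  item 5: 1
  item 6: 2
  item 7: 0
  item 8: 3
Sum = 2 + 2 + 3 + 2 + 1 + 2 + 0 + 3 = 15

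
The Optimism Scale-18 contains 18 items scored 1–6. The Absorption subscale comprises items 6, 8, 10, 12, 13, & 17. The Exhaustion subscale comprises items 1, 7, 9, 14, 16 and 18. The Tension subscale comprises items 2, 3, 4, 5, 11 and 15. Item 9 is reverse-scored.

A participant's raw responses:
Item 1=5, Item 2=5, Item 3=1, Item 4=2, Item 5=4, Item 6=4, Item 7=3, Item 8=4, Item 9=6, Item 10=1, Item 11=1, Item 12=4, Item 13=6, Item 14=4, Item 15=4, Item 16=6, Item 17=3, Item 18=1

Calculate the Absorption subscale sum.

22

Absorption items: 6, 8, 10, 12, 13, 17.
  item 6: 4
  item 8: 4
  item 10: 1
  item 12: 4
  item 13: 6
  item 17: 3
Sum = 4 + 4 + 1 + 4 + 6 + 3 = 22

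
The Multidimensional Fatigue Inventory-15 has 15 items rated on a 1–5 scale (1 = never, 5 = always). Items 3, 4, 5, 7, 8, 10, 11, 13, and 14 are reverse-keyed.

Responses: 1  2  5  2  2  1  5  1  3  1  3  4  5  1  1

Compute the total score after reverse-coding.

41

Raw sum = 37. Reverse-keyed items: 3, 4, 5, 7, 8, 10, 11, 13, 14; their raw sum = 25.
Each reversal replaces raw with 6 − raw, changing the total by 6 − 2·raw per item.
Total = 37 + 9·6 − 2·25 = 37 + 54 − 50 = 41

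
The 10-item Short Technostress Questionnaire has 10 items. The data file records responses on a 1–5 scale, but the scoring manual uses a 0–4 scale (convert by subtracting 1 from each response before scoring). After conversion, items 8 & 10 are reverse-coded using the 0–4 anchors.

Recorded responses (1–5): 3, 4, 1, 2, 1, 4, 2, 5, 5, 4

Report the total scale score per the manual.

15

Convert to 0–4: 2, 3, 0, 1, 0, 3, 1, 4, 4, 3
Reverse-coded (reverse-coded value = 4 − response):
  item 8: 4 − 4 = 0
  item 10: 4 − 3 = 1
Scored: 2, 3, 0, 1, 0, 3, 1, 0, 4, 1
Total = 15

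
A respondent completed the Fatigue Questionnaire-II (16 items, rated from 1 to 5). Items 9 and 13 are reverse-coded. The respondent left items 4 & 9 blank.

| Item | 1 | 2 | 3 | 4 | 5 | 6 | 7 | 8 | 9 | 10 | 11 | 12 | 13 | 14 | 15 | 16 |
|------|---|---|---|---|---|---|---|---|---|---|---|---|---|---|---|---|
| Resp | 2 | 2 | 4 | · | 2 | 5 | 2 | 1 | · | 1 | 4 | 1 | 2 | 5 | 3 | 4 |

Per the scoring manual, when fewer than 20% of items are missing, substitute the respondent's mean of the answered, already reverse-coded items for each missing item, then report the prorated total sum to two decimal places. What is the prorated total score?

45.71

Reverse-coded (reversed = (1+5) − raw = 6 − raw):
  item 13: 6 − 2 = 4
Completed scored items (14 of 16): 2, 2, 4, 2, 5, 2, 1, 1, 4, 1, 4, 5, 3, 4; sum = 40.
Person mean = 40 / 14 ≈ 2.8571
Prorated total = (40 / 14) × 16 = 45.71 (to 2 dp)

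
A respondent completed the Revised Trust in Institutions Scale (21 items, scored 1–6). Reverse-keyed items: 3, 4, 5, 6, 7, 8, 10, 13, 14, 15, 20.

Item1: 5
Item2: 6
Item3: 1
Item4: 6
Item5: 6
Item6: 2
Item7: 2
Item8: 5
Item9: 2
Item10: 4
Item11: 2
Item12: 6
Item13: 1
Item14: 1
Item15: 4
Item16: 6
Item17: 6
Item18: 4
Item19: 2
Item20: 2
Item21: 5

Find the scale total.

Reverse-keyed items use 7 − raw:
  item 3: 7 − 1 = 6
  item 4: 7 − 6 = 1
  item 5: 7 − 6 = 1
  item 6: 7 − 2 = 5
  item 7: 7 − 2 = 5
  item 8: 7 − 5 = 2
  item 10: 7 − 4 = 3
  item 13: 7 − 1 = 6
  item 14: 7 − 1 = 6
  item 15: 7 − 4 = 3
  item 20: 7 − 2 = 5
Scored responses: 5, 6, 6, 1, 1, 5, 5, 2, 2, 3, 2, 6, 6, 6, 3, 6, 6, 4, 2, 5, 5
Total = 5 + 6 + 6 + 1 + 1 + 5 + 5 + 2 + 2 + 3 + 2 + 6 + 6 + 6 + 3 + 6 + 6 + 4 + 2 + 5 + 5 = 87

87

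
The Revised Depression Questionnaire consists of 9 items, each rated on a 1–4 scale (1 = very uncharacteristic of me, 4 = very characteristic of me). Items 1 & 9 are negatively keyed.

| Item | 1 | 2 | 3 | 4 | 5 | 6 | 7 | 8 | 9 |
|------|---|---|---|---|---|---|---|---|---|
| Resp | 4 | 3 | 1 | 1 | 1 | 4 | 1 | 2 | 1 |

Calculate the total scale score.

18

Reverse-coded items (reverse-coded value = 5 − response):
  item 1: 5 − 4 = 1
  item 9: 5 − 1 = 4
After reverse-coding: 1, 3, 1, 1, 1, 4, 1, 2, 4
Total = 1 + 3 + 1 + 1 + 1 + 4 + 1 + 2 + 4 = 18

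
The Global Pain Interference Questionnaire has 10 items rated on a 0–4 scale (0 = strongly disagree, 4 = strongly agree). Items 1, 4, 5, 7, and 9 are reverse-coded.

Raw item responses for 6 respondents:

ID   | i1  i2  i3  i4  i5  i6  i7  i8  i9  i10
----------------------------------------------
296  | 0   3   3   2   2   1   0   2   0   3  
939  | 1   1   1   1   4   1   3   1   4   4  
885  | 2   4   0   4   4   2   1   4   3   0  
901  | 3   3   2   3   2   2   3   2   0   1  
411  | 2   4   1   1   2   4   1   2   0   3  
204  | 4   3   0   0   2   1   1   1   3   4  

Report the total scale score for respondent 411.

Respondent 411 raw: 2, 4, 1, 1, 2, 4, 1, 2, 0, 3.
Reverse-coded (reversed = (0+4) − raw = 4 − raw):
  item 1: 4 − 2 = 2
  item 2: 4
  item 3: 1
  item 4: 4 − 1 = 3
  item 5: 4 − 2 = 2
  item 6: 4
  item 7: 4 − 1 = 3
  item 8: 2
  item 9: 4 − 0 = 4
  item 10: 3
Sum = 2 + 4 + 1 + 3 + 2 + 4 + 3 + 2 + 4 + 3 = 28

28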